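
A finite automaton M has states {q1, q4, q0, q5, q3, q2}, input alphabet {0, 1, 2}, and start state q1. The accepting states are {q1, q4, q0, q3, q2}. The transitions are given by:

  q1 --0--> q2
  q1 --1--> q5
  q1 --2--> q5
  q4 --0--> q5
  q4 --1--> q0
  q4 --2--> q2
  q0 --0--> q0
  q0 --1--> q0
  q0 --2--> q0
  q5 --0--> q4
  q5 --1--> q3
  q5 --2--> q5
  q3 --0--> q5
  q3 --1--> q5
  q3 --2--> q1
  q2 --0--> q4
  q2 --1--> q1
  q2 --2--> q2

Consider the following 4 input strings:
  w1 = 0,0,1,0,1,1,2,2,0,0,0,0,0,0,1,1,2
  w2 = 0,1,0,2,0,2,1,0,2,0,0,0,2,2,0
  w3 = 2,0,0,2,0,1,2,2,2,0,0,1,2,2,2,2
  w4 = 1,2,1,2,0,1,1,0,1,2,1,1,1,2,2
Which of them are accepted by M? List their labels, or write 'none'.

w1: Trace: q1 -0-> q2 -0-> q4 -1-> q0 -0-> q0 -1-> q0 -1-> q0 -2-> q0 -2-> q0 -0-> q0 -0-> q0 -0-> q0 -0-> q0 -0-> q0 -0-> q0 -1-> q0 -1-> q0 -2-> q0  → end q0, accepted
w2: Trace: q1 -0-> q2 -1-> q1 -0-> q2 -2-> q2 -0-> q4 -2-> q2 -1-> q1 -0-> q2 -2-> q2 -0-> q4 -0-> q5 -0-> q4 -2-> q2 -2-> q2 -0-> q4  → end q4, accepted
w3: Trace: q1 -2-> q5 -0-> q4 -0-> q5 -2-> q5 -0-> q4 -1-> q0 -2-> q0 -2-> q0 -2-> q0 -0-> q0 -0-> q0 -1-> q0 -2-> q0 -2-> q0 -2-> q0 -2-> q0  → end q0, accepted
w4: Trace: q1 -1-> q5 -2-> q5 -1-> q3 -2-> q1 -0-> q2 -1-> q1 -1-> q5 -0-> q4 -1-> q0 -2-> q0 -1-> q0 -1-> q0 -1-> q0 -2-> q0 -2-> q0  → end q0, accepted

w1, w2, w3, w4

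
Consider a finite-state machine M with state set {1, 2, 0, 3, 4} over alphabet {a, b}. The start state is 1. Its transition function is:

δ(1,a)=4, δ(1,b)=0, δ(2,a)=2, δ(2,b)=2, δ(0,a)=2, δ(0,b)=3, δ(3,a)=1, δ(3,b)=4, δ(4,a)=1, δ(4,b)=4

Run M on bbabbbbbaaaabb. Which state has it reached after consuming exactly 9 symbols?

1

Trace: 1 -b-> 0 -b-> 3 -a-> 1 -b-> 0 -b-> 3 -b-> 4 -b-> 4 -b-> 4 -a-> 1
After 9 symbols: 1.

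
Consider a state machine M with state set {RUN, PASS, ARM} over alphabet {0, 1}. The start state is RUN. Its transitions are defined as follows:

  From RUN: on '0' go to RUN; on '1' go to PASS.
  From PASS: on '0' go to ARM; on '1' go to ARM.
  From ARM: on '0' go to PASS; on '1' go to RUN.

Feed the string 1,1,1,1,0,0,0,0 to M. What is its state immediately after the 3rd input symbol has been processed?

RUN

start at RUN
read '1': RUN → PASS
read '1': PASS → ARM
read '1': ARM → RUN
After 3 symbols: RUN.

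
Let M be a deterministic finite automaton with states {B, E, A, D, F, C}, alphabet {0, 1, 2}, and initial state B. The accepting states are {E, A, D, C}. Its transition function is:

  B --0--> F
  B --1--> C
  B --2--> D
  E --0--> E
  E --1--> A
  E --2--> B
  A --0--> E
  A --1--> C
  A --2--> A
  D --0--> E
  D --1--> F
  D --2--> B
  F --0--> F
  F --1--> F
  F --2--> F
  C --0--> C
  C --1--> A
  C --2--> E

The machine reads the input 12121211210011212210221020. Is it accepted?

start at B
read '1': B → C
read '2': C → E
read '1': E → A
read '2': A → A
read '1': A → C
read '2': C → E
read '1': E → A
read '1': A → C
read '2': C → E
read '1': E → A
read '0': A → E
read '0': E → E
read '1': E → A
read '1': A → C
read '2': C → E
read '1': E → A
read '2': A → A
read '2': A → A
read '1': A → C
read '0': C → C
read '2': C → E
read '2': E → B
read '1': B → C
read '0': C → C
read '2': C → E
read '0': E → E
End state E is accepting.

Yes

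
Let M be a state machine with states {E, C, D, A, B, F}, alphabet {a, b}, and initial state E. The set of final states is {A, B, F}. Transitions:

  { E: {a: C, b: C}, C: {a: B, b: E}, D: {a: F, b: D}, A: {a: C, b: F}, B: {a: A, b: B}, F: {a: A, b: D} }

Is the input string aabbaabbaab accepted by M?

E → C → B → B → B → A → C → E → C → B → A → F
End state F is accepting.

Yes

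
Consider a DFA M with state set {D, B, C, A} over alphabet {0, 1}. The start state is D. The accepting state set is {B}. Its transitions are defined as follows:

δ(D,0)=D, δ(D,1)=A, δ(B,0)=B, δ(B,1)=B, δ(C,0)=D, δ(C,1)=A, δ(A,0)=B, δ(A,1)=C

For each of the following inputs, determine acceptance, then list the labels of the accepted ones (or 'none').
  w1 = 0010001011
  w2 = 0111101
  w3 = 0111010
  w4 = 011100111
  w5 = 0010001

w1:
  start at D
  read '0': D → D
  read '0': D → D
  read '1': D → A
  read '0': A → B
  read '0': B → B
  read '0': B → B
  read '1': B → B
  read '0': B → B
  read '1': B → B
  read '1': B → B
  end B, accepted
w2:
  start at D
  read '0': D → D
  read '1': D → A
  read '1': A → C
  read '1': C → A
  read '1': A → C
  read '0': C → D
  read '1': D → A
  end A, rejected
w3:
  start at D
  read '0': D → D
  read '1': D → A
  read '1': A → C
  read '1': C → A
  read '0': A → B
  read '1': B → B
  read '0': B → B
  end B, accepted
w4:
  start at D
  read '0': D → D
  read '1': D → A
  read '1': A → C
  read '1': C → A
  read '0': A → B
  read '0': B → B
  read '1': B → B
  read '1': B → B
  read '1': B → B
  end B, accepted
w5:
  start at D
  read '0': D → D
  read '0': D → D
  read '1': D → A
  read '0': A → B
  read '0': B → B
  read '0': B → B
  read '1': B → B
  end B, accepted

w1, w3, w4, w5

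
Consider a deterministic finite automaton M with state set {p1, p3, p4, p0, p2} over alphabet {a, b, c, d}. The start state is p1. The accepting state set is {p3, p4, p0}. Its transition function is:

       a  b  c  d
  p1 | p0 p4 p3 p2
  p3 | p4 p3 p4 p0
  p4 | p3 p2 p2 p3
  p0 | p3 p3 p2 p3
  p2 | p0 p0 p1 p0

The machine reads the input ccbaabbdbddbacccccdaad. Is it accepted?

Yes

start at p1
read 'c': p1 → p3
read 'c': p3 → p4
read 'b': p4 → p2
read 'a': p2 → p0
read 'a': p0 → p3
read 'b': p3 → p3
read 'b': p3 → p3
read 'd': p3 → p0
read 'b': p0 → p3
read 'd': p3 → p0
read 'd': p0 → p3
read 'b': p3 → p3
read 'a': p3 → p4
read 'c': p4 → p2
read 'c': p2 → p1
read 'c': p1 → p3
read 'c': p3 → p4
read 'c': p4 → p2
read 'd': p2 → p0
read 'a': p0 → p3
read 'a': p3 → p4
read 'd': p4 → p3
End state p3 is accepting.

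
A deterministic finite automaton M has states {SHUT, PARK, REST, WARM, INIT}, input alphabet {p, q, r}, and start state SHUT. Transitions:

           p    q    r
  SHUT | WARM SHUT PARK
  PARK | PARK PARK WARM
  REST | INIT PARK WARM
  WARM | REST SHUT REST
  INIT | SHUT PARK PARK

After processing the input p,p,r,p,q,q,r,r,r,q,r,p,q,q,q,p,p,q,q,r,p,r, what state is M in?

Trace: SHUT -p-> WARM -p-> REST -r-> WARM -p-> REST -q-> PARK -q-> PARK -r-> WARM -r-> REST -r-> WARM -q-> SHUT -r-> PARK -p-> PARK -q-> PARK -q-> PARK -q-> PARK -p-> PARK -p-> PARK -q-> PARK -q-> PARK -r-> WARM -p-> REST -r-> WARM

WARM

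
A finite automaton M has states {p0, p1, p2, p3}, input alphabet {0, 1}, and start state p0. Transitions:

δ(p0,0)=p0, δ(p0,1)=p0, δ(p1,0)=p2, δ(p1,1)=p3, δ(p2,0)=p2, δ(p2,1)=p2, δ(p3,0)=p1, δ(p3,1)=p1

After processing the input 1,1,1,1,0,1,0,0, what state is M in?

start at p0
read '1': p0 → p0
read '1': p0 → p0
read '1': p0 → p0
read '1': p0 → p0
read '0': p0 → p0
read '1': p0 → p0
read '0': p0 → p0
read '0': p0 → p0

p0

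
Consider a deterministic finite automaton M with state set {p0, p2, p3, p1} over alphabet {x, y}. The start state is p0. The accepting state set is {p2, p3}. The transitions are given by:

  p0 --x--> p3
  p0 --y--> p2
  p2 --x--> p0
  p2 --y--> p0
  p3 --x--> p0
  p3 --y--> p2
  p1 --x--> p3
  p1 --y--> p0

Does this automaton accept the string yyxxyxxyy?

Trace: p0 -y-> p2 -y-> p0 -x-> p3 -x-> p0 -y-> p2 -x-> p0 -x-> p3 -y-> p2 -y-> p0
End state p0 is not accepting.

No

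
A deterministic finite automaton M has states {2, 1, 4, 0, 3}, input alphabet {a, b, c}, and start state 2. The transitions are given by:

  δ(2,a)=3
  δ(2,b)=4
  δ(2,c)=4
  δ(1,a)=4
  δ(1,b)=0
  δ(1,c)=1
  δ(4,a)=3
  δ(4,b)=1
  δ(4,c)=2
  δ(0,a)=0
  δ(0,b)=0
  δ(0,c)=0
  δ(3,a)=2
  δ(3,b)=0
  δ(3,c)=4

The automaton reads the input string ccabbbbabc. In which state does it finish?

start at 2
read 'c': 2 → 4
read 'c': 4 → 2
read 'a': 2 → 3
read 'b': 3 → 0
read 'b': 0 → 0
read 'b': 0 → 0
read 'b': 0 → 0
read 'a': 0 → 0
read 'b': 0 → 0
read 'c': 0 → 0

0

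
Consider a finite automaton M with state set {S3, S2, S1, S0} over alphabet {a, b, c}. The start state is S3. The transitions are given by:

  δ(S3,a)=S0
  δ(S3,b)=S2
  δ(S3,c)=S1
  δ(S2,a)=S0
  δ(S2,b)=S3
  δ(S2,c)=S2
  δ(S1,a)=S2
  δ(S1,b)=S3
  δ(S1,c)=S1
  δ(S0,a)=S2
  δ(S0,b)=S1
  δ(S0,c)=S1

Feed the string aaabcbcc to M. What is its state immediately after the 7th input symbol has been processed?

S1

S3 → S0 → S2 → S0 → S1 → S1 → S3 → S1
After 7 symbols: S1.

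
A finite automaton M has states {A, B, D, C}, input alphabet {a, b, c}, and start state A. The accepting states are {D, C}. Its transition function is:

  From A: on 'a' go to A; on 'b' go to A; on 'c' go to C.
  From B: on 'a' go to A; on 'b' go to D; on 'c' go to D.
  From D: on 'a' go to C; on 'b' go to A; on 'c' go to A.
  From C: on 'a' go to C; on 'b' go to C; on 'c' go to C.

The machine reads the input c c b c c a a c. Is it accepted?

Yes

Trace: A -c-> C -c-> C -b-> C -c-> C -c-> C -a-> C -a-> C -c-> C
End state C is accepting.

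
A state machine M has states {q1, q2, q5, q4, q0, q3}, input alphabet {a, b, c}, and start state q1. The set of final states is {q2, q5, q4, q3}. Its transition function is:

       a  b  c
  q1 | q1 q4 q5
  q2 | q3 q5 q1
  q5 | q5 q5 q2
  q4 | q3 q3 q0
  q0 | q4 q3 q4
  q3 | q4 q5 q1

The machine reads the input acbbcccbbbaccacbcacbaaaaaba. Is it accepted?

Yes

start at q1
read 'a': q1 → q1
read 'c': q1 → q5
read 'b': q5 → q5
read 'b': q5 → q5
read 'c': q5 → q2
read 'c': q2 → q1
read 'c': q1 → q5
read 'b': q5 → q5
read 'b': q5 → q5
read 'b': q5 → q5
read 'a': q5 → q5
read 'c': q5 → q2
read 'c': q2 → q1
read 'a': q1 → q1
read 'c': q1 → q5
read 'b': q5 → q5
read 'c': q5 → q2
read 'a': q2 → q3
read 'c': q3 → q1
read 'b': q1 → q4
read 'a': q4 → q3
read 'a': q3 → q4
read 'a': q4 → q3
read 'a': q3 → q4
read 'a': q4 → q3
read 'b': q3 → q5
read 'a': q5 → q5
End state q5 is accepting.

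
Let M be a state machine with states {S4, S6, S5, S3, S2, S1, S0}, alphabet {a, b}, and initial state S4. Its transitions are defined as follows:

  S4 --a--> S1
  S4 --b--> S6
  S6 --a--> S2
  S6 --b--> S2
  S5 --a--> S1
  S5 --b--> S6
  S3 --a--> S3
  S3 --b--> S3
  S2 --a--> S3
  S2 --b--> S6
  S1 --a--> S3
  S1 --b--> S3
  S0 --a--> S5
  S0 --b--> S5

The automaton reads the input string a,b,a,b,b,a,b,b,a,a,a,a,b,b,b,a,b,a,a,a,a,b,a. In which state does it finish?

Trace: S4 -a-> S1 -b-> S3 -a-> S3 -b-> S3 -b-> S3 -a-> S3 -b-> S3 -b-> S3 -a-> S3 -a-> S3 -a-> S3 -a-> S3 -b-> S3 -b-> S3 -b-> S3 -a-> S3 -b-> S3 -a-> S3 -a-> S3 -a-> S3 -a-> S3 -b-> S3 -a-> S3

S3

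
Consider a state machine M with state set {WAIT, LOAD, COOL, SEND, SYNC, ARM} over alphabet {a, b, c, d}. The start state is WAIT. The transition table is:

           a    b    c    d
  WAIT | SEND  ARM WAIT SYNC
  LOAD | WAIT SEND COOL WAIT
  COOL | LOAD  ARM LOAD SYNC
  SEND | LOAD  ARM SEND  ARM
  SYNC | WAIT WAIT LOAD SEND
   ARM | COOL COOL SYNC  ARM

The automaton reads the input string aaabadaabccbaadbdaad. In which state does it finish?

start at WAIT
read 'a': WAIT → SEND
read 'a': SEND → LOAD
read 'a': LOAD → WAIT
read 'b': WAIT → ARM
read 'a': ARM → COOL
read 'd': COOL → SYNC
read 'a': SYNC → WAIT
read 'a': WAIT → SEND
read 'b': SEND → ARM
read 'c': ARM → SYNC
read 'c': SYNC → LOAD
read 'b': LOAD → SEND
read 'a': SEND → LOAD
read 'a': LOAD → WAIT
read 'd': WAIT → SYNC
read 'b': SYNC → WAIT
read 'd': WAIT → SYNC
read 'a': SYNC → WAIT
read 'a': WAIT → SEND
read 'd': SEND → ARM

ARM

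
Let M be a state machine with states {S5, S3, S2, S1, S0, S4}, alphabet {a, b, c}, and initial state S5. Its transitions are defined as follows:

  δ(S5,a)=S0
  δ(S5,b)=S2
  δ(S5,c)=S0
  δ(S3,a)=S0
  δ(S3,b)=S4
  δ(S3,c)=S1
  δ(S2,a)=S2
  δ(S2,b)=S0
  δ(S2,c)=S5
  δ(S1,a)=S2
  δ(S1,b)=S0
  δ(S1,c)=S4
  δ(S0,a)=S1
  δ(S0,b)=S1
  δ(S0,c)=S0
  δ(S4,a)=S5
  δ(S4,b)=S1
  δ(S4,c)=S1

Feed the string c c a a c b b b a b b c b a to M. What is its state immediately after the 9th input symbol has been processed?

S2

start at S5
read 'c': S5 → S0
read 'c': S0 → S0
read 'a': S0 → S1
read 'a': S1 → S2
read 'c': S2 → S5
read 'b': S5 → S2
read 'b': S2 → S0
read 'b': S0 → S1
read 'a': S1 → S2
After 9 symbols: S2.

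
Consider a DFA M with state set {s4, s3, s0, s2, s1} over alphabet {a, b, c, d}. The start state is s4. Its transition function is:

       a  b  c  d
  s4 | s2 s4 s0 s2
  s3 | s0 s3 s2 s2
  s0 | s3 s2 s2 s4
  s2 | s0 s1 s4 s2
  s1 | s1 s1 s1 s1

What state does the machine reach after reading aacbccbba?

s1

s4 → s2 → s0 → s2 → s1 → s1 → s1 → s1 → s1 → s1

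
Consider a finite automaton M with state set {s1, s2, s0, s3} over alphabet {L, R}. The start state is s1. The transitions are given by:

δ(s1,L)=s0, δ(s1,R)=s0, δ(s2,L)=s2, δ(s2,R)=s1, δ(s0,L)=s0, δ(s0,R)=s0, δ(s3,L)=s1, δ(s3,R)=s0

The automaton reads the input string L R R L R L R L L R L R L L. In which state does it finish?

s0

s1 → s0 → s0 → s0 → s0 → s0 → s0 → s0 → s0 → s0 → s0 → s0 → s0 → s0 → s0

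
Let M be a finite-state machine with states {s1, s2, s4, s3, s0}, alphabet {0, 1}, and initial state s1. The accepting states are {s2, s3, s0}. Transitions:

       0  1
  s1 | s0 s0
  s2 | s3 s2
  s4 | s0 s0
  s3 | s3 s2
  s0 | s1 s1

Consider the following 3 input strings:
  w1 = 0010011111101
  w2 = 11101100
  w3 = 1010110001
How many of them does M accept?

w1:
  start at s1
  read '0': s1 → s0
  read '0': s0 → s1
  read '1': s1 → s0
  read '0': s0 → s1
  read '0': s1 → s0
  read '1': s0 → s1
  read '1': s1 → s0
  read '1': s0 → s1
  read '1': s1 → s0
  read '1': s0 → s1
  read '1': s1 → s0
  read '0': s0 → s1
  read '1': s1 → s0
  end s0, accepted
w2:
  start at s1
  read '1': s1 → s0
  read '1': s0 → s1
  read '1': s1 → s0
  read '0': s0 → s1
  read '1': s1 → s0
  read '1': s0 → s1
  read '0': s1 → s0
  read '0': s0 → s1
  end s1, rejected
w3:
  start at s1
  read '1': s1 → s0
  read '0': s0 → s1
  read '1': s1 → s0
  read '0': s0 → s1
  read '1': s1 → s0
  read '1': s0 → s1
  read '0': s1 → s0
  read '0': s0 → s1
  read '0': s1 → s0
  read '1': s0 → s1
  end s1, rejected

1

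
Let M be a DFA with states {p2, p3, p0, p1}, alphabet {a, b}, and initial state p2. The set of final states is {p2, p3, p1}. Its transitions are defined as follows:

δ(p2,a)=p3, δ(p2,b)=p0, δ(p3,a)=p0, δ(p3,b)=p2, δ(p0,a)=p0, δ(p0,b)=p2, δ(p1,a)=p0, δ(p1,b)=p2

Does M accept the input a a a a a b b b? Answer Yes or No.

Yes

p2 → p3 → p0 → p0 → p0 → p0 → p2 → p0 → p2
End state p2 is accepting.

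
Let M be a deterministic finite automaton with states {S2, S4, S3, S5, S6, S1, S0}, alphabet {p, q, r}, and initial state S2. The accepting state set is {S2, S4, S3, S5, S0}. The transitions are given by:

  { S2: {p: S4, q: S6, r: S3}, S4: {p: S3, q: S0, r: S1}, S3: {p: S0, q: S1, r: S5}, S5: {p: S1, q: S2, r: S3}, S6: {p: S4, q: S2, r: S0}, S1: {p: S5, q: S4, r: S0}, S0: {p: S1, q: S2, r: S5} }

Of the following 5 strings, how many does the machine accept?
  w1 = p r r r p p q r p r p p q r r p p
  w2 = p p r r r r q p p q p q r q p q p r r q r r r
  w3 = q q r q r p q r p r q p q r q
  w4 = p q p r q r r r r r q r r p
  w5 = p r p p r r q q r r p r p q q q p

3

w1: Trace: S2 -p-> S4 -r-> S1 -r-> S0 -r-> S5 -p-> S1 -p-> S5 -q-> S2 -r-> S3 -p-> S0 -r-> S5 -p-> S1 -p-> S5 -q-> S2 -r-> S3 -r-> S5 -p-> S1 -p-> S5  → end S5, accepted
w2: Trace: S2 -p-> S4 -p-> S3 -r-> S5 -r-> S3 -r-> S5 -r-> S3 -q-> S1 -p-> S5 -p-> S1 -q-> S4 -p-> S3 -q-> S1 -r-> S0 -q-> S2 -p-> S4 -q-> S0 -p-> S1 -r-> S0 -r-> S5 -q-> S2 -r-> S3 -r-> S5 -r-> S3  → end S3, accepted
w3: Trace: S2 -q-> S6 -q-> S2 -r-> S3 -q-> S1 -r-> S0 -p-> S1 -q-> S4 -r-> S1 -p-> S5 -r-> S3 -q-> S1 -p-> S5 -q-> S2 -r-> S3 -q-> S1  → end S1, rejected
w4: Trace: S2 -p-> S4 -q-> S0 -p-> S1 -r-> S0 -q-> S2 -r-> S3 -r-> S5 -r-> S3 -r-> S5 -r-> S3 -q-> S1 -r-> S0 -r-> S5 -p-> S1  → end S1, rejected
w5: Trace: S2 -p-> S4 -r-> S1 -p-> S5 -p-> S1 -r-> S0 -r-> S5 -q-> S2 -q-> S6 -r-> S0 -r-> S5 -p-> S1 -r-> S0 -p-> S1 -q-> S4 -q-> S0 -q-> S2 -p-> S4  → end S4, accepted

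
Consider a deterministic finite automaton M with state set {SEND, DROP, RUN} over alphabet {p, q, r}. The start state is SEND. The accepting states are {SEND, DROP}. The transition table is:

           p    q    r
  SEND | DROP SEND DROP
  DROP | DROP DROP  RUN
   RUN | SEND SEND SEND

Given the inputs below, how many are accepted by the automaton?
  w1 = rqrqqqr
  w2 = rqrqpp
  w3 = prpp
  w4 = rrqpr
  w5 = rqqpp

4

w1:
  start at SEND
  read 'r': SEND → DROP
  read 'q': DROP → DROP
  read 'r': DROP → RUN
  read 'q': RUN → SEND
  read 'q': SEND → SEND
  read 'q': SEND → SEND
  read 'r': SEND → DROP
  end DROP, accepted
w2:
  start at SEND
  read 'r': SEND → DROP
  read 'q': DROP → DROP
  read 'r': DROP → RUN
  read 'q': RUN → SEND
  read 'p': SEND → DROP
  read 'p': DROP → DROP
  end DROP, accepted
w3:
  start at SEND
  read 'p': SEND → DROP
  read 'r': DROP → RUN
  read 'p': RUN → SEND
  read 'p': SEND → DROP
  end DROP, accepted
w4:
  start at SEND
  read 'r': SEND → DROP
  read 'r': DROP → RUN
  read 'q': RUN → SEND
  read 'p': SEND → DROP
  read 'r': DROP → RUN
  end RUN, rejected
w5:
  start at SEND
  read 'r': SEND → DROP
  read 'q': DROP → DROP
  read 'q': DROP → DROP
  read 'p': DROP → DROP
  read 'p': DROP → DROP
  end DROP, accepted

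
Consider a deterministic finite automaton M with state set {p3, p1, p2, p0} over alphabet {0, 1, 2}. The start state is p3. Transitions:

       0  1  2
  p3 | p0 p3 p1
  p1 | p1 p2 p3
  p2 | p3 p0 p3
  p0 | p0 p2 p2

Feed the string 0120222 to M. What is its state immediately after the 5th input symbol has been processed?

p2

p3 → p0 → p2 → p3 → p0 → p2
After 5 symbols: p2.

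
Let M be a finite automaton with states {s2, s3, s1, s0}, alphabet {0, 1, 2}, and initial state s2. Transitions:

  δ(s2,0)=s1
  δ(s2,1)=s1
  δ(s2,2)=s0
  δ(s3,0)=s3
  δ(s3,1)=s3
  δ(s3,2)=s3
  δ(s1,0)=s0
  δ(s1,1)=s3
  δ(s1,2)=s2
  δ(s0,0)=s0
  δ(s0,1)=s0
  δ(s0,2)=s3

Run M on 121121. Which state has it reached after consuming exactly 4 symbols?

Trace: s2 -1-> s1 -2-> s2 -1-> s1 -1-> s3
After 4 symbols: s3.

s3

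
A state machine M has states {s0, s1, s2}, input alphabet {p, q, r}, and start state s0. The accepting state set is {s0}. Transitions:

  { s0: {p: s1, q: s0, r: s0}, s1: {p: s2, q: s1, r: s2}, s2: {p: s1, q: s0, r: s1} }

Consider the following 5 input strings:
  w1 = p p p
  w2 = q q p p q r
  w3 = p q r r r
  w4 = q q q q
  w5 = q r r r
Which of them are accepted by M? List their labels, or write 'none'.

w2, w4, w5

w1:
  start at s0
  read 'p': s0 → s1
  read 'p': s1 → s2
  read 'p': s2 → s1
  end s1, rejected
w2:
  start at s0
  read 'q': s0 → s0
  read 'q': s0 → s0
  read 'p': s0 → s1
  read 'p': s1 → s2
  read 'q': s2 → s0
  read 'r': s0 → s0
  end s0, accepted
w3:
  start at s0
  read 'p': s0 → s1
  read 'q': s1 → s1
  read 'r': s1 → s2
  read 'r': s2 → s1
  read 'r': s1 → s2
  end s2, rejected
w4:
  start at s0
  read 'q': s0 → s0
  read 'q': s0 → s0
  read 'q': s0 → s0
  read 'q': s0 → s0
  end s0, accepted
w5:
  start at s0
  read 'q': s0 → s0
  read 'r': s0 → s0
  read 'r': s0 → s0
  read 'r': s0 → s0
  end s0, accepted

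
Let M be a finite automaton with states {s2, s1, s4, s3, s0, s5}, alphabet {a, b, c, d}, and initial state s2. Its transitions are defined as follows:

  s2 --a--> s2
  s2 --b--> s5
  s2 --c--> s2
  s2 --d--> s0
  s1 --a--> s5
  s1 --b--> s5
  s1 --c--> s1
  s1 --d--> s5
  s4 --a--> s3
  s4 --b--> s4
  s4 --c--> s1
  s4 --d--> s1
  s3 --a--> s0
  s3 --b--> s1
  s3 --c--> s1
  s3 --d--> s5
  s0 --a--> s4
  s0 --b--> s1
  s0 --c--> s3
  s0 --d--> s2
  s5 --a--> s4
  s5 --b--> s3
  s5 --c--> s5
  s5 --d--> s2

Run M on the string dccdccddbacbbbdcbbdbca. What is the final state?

s5

s2 → s0 → s3 → s1 → s5 → s5 → s5 → s2 → s0 → s1 → s5 → s5 → s3 → s1 → s5 → s2 → s2 → s5 → s3 → s5 → s3 → s1 → s5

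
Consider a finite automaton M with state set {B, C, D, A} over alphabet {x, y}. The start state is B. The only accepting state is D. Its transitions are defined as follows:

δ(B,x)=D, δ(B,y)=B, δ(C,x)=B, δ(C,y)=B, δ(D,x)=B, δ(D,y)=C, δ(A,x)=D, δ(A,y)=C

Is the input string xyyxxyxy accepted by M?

No

Trace: B -x-> D -y-> C -y-> B -x-> D -x-> B -y-> B -x-> D -y-> C
End state C is not accepting.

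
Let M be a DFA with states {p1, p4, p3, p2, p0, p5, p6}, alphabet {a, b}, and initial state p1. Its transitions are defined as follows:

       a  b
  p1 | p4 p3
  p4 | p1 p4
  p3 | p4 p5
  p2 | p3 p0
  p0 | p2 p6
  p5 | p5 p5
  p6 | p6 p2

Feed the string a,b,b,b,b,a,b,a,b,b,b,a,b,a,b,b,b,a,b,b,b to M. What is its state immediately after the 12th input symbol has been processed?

p1

Trace: p1 -a-> p4 -b-> p4 -b-> p4 -b-> p4 -b-> p4 -a-> p1 -b-> p3 -a-> p4 -b-> p4 -b-> p4 -b-> p4 -a-> p1
After 12 symbols: p1.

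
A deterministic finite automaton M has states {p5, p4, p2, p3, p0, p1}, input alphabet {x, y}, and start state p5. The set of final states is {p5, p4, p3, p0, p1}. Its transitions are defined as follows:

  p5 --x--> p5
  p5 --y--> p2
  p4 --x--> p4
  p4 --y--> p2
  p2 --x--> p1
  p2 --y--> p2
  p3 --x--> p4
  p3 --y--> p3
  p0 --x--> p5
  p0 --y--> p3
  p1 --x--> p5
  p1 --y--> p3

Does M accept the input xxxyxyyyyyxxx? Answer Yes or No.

Yes

Trace: p5 -x-> p5 -x-> p5 -x-> p5 -y-> p2 -x-> p1 -y-> p3 -y-> p3 -y-> p3 -y-> p3 -y-> p3 -x-> p4 -x-> p4 -x-> p4
End state p4 is accepting.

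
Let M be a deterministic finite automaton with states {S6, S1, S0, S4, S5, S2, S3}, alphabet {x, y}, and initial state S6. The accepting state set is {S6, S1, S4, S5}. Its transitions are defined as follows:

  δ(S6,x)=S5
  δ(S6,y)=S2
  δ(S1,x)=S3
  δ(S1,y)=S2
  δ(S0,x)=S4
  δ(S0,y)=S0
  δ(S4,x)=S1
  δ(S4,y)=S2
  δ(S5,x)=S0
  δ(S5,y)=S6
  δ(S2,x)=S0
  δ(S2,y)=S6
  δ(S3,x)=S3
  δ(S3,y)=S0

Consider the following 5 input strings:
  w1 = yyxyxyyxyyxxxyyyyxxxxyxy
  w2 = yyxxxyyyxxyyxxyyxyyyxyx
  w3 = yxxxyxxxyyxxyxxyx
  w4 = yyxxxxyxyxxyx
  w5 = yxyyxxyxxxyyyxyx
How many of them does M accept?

2

w1: Trace: S6 -y-> S2 -y-> S6 -x-> S5 -y-> S6 -x-> S5 -y-> S6 -y-> S2 -x-> S0 -y-> S0 -y-> S0 -x-> S4 -x-> S1 -x-> S3 -y-> S0 -y-> S0 -y-> S0 -y-> S0 -x-> S4 -x-> S1 -x-> S3 -x-> S3 -y-> S0 -x-> S4 -y-> S2  → end S2, rejected
w2: Trace: S6 -y-> S2 -y-> S6 -x-> S5 -x-> S0 -x-> S4 -y-> S2 -y-> S6 -y-> S2 -x-> S0 -x-> S4 -y-> S2 -y-> S6 -x-> S5 -x-> S0 -y-> S0 -y-> S0 -x-> S4 -y-> S2 -y-> S6 -y-> S2 -x-> S0 -y-> S0 -x-> S4  → end S4, accepted
w3: Trace: S6 -y-> S2 -x-> S0 -x-> S4 -x-> S1 -y-> S2 -x-> S0 -x-> S4 -x-> S1 -y-> S2 -y-> S6 -x-> S5 -x-> S0 -y-> S0 -x-> S4 -x-> S1 -y-> S2 -x-> S0  → end S0, rejected
w4: Trace: S6 -y-> S2 -y-> S6 -x-> S5 -x-> S0 -x-> S4 -x-> S1 -y-> S2 -x-> S0 -y-> S0 -x-> S4 -x-> S1 -y-> S2 -x-> S0  → end S0, rejected
w5: Trace: S6 -y-> S2 -x-> S0 -y-> S0 -y-> S0 -x-> S4 -x-> S1 -y-> S2 -x-> S0 -x-> S4 -x-> S1 -y-> S2 -y-> S6 -y-> S2 -x-> S0 -y-> S0 -x-> S4  → end S4, accepted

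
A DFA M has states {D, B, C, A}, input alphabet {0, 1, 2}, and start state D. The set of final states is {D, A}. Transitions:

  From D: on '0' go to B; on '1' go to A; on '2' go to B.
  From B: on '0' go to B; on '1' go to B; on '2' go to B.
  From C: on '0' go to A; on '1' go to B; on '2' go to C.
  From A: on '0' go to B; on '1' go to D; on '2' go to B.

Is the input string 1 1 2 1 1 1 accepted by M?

No

start at D
read '1': D → A
read '1': A → D
read '2': D → B
read '1': B → B
read '1': B → B
read '1': B → B
End state B is not accepting.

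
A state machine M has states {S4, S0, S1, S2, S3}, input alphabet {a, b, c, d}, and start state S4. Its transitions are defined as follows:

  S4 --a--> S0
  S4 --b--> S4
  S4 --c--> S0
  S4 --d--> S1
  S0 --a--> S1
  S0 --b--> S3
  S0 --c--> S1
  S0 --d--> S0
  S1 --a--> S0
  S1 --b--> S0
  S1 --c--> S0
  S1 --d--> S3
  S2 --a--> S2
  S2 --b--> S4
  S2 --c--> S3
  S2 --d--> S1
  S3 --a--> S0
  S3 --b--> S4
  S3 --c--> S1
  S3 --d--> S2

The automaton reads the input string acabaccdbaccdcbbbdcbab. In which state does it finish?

S3

Trace: S4 -a-> S0 -c-> S1 -a-> S0 -b-> S3 -a-> S0 -c-> S1 -c-> S0 -d-> S0 -b-> S3 -a-> S0 -c-> S1 -c-> S0 -d-> S0 -c-> S1 -b-> S0 -b-> S3 -b-> S4 -d-> S1 -c-> S0 -b-> S3 -a-> S0 -b-> S3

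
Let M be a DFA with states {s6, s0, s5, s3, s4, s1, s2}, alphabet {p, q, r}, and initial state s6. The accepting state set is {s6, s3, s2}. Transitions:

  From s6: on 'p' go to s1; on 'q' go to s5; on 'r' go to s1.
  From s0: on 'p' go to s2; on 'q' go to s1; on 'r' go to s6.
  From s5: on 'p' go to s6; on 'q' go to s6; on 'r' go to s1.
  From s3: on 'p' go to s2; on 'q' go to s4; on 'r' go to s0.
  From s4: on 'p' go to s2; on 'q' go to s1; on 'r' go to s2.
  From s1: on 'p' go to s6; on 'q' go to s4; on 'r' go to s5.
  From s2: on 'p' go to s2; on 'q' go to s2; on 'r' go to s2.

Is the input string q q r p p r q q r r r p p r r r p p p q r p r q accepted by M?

No

s6 → s5 → s6 → s1 → s6 → s1 → s5 → s6 → s5 → s1 → s5 → s1 → s6 → s1 → s5 → s1 → s5 → s6 → s1 → s6 → s5 → s1 → s6 → s1 → s4
End state s4 is not accepting.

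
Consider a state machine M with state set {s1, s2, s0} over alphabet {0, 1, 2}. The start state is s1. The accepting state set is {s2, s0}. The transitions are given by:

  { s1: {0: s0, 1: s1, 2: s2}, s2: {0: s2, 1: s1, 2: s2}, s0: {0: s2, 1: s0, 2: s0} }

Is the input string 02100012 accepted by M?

Yes

start at s1
read '0': s1 → s0
read '2': s0 → s0
read '1': s0 → s0
read '0': s0 → s2
read '0': s2 → s2
read '0': s2 → s2
read '1': s2 → s1
read '2': s1 → s2
End state s2 is accepting.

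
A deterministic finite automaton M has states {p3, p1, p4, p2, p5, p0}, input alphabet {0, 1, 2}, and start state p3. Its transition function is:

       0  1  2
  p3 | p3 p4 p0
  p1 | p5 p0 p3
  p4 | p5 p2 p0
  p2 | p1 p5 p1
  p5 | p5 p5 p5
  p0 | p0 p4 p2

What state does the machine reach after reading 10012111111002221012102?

start at p3
read '1': p3 → p4
read '0': p4 → p5
read '0': p5 → p5
read '1': p5 → p5
read '2': p5 → p5
read '1': p5 → p5
read '1': p5 → p5
read '1': p5 → p5
read '1': p5 → p5
read '1': p5 → p5
read '1': p5 → p5
read '0': p5 → p5
read '0': p5 → p5
read '2': p5 → p5
read '2': p5 → p5
read '2': p5 → p5
read '1': p5 → p5
read '0': p5 → p5
read '1': p5 → p5
read '2': p5 → p5
read '1': p5 → p5
read '0': p5 → p5
read '2': p5 → p5

p5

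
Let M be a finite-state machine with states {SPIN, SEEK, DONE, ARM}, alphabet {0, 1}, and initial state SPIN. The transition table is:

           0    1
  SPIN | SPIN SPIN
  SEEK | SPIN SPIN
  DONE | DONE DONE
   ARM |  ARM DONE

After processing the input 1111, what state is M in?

SPIN

SPIN → SPIN → SPIN → SPIN → SPIN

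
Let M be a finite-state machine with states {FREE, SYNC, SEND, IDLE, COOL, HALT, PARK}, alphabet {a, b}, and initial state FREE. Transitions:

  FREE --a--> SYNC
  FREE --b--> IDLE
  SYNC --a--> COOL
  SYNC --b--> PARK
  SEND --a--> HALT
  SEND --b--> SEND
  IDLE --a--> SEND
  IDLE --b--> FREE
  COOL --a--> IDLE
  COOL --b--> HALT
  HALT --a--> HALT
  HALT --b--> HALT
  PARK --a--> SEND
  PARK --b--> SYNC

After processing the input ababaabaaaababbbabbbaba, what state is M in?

FREE → SYNC → PARK → SEND → SEND → HALT → HALT → HALT → HALT → HALT → HALT → HALT → HALT → HALT → HALT → HALT → HALT → HALT → HALT → HALT → HALT → HALT → HALT → HALT

HALT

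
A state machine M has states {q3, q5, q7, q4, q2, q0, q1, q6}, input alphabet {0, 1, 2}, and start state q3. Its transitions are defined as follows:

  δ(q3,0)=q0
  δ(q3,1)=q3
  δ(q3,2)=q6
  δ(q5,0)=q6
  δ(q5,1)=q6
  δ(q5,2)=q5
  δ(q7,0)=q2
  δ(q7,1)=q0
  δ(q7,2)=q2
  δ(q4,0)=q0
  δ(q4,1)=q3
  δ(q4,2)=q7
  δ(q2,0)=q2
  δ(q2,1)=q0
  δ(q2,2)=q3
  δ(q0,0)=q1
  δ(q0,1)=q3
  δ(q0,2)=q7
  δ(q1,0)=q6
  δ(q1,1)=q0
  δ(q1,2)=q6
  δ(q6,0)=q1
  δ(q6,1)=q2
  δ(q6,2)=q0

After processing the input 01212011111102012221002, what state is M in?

q6

Trace: q3 -0-> q0 -1-> q3 -2-> q6 -1-> q2 -2-> q3 -0-> q0 -1-> q3 -1-> q3 -1-> q3 -1-> q3 -1-> q3 -1-> q3 -0-> q0 -2-> q7 -0-> q2 -1-> q0 -2-> q7 -2-> q2 -2-> q3 -1-> q3 -0-> q0 -0-> q1 -2-> q6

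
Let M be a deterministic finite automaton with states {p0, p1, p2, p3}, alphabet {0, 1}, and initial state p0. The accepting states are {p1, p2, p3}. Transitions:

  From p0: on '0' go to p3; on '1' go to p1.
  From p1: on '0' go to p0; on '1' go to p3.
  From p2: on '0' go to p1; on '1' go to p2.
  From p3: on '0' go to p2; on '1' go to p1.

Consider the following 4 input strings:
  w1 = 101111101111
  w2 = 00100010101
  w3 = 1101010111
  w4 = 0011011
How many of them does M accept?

4

w1:
  start at p0
  read '1': p0 → p1
  read '0': p1 → p0
  read '1': p0 → p1
  read '1': p1 → p3
  read '1': p3 → p1
  read '1': p1 → p3
  read '1': p3 → p1
  read '0': p1 → p0
  read '1': p0 → p1
  read '1': p1 → p3
  read '1': p3 → p1
  read '1': p1 → p3
  end p3, accepted
w2:
  start at p0
  read '0': p0 → p3
  read '0': p3 → p2
  read '1': p2 → p2
  read '0': p2 → p1
  read '0': p1 → p0
  read '0': p0 → p3
  read '1': p3 → p1
  read '0': p1 → p0
  read '1': p0 → p1
  read '0': p1 → p0
  read '1': p0 → p1
  end p1, accepted
w3:
  start at p0
  read '1': p0 → p1
  read '1': p1 → p3
  read '0': p3 → p2
  read '1': p2 → p2
  read '0': p2 → p1
  read '1': p1 → p3
  read '0': p3 → p2
  read '1': p2 → p2
  read '1': p2 → p2
  read '1': p2 → p2
  end p2, accepted
w4:
  start at p0
  read '0': p0 → p3
  read '0': p3 → p2
  read '1': p2 → p2
  read '1': p2 → p2
  read '0': p2 → p1
  read '1': p1 → p3
  read '1': p3 → p1
  end p1, accepted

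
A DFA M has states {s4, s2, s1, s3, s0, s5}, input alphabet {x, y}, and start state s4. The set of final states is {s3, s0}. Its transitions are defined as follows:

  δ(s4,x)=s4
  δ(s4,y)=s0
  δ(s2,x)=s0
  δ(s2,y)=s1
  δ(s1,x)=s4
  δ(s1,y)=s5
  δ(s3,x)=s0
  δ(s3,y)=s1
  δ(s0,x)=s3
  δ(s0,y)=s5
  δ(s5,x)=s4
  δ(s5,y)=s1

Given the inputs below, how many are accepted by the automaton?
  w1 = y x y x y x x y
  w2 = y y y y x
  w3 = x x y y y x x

0

w1: s4 → s0 → s3 → s1 → s4 → s0 → s3 → s0 → s5  → end s5, rejected
w2: s4 → s0 → s5 → s1 → s5 → s4  → end s4, rejected
w3: s4 → s4 → s4 → s0 → s5 → s1 → s4 → s4  → end s4, rejected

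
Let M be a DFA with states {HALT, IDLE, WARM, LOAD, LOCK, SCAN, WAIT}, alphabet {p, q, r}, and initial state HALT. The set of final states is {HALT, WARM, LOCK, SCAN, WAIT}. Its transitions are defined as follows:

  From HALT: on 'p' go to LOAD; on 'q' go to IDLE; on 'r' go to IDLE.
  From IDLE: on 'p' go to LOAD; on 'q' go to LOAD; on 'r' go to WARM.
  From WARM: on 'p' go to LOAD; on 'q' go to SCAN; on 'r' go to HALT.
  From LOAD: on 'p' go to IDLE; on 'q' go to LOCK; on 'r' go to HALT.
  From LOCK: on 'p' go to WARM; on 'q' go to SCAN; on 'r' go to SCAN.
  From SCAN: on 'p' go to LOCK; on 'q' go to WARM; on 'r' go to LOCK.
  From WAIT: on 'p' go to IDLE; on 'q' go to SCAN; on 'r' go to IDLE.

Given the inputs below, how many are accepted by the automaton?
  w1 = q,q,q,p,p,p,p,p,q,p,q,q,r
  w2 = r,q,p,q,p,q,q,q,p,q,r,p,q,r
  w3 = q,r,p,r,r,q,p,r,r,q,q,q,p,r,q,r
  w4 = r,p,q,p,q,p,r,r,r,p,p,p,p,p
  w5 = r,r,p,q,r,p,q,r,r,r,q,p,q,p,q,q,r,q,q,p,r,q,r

4

w1: Trace: HALT -q-> IDLE -q-> LOAD -q-> LOCK -p-> WARM -p-> LOAD -p-> IDLE -p-> LOAD -p-> IDLE -q-> LOAD -p-> IDLE -q-> LOAD -q-> LOCK -r-> SCAN  → end SCAN, accepted
w2: Trace: HALT -r-> IDLE -q-> LOAD -p-> IDLE -q-> LOAD -p-> IDLE -q-> LOAD -q-> LOCK -q-> SCAN -p-> LOCK -q-> SCAN -r-> LOCK -p-> WARM -q-> SCAN -r-> LOCK  → end LOCK, accepted
w3: Trace: HALT -q-> IDLE -r-> WARM -p-> LOAD -r-> HALT -r-> IDLE -q-> LOAD -p-> IDLE -r-> WARM -r-> HALT -q-> IDLE -q-> LOAD -q-> LOCK -p-> WARM -r-> HALT -q-> IDLE -r-> WARM  → end WARM, accepted
w4: Trace: HALT -r-> IDLE -p-> LOAD -q-> LOCK -p-> WARM -q-> SCAN -p-> LOCK -r-> SCAN -r-> LOCK -r-> SCAN -p-> LOCK -p-> WARM -p-> LOAD -p-> IDLE -p-> LOAD  → end LOAD, rejected
w5: Trace: HALT -r-> IDLE -r-> WARM -p-> LOAD -q-> LOCK -r-> SCAN -p-> LOCK -q-> SCAN -r-> LOCK -r-> SCAN -r-> LOCK -q-> SCAN -p-> LOCK -q-> SCAN -p-> LOCK -q-> SCAN -q-> WARM -r-> HALT -q-> IDLE -q-> LOAD -p-> IDLE -r-> WARM -q-> SCAN -r-> LOCK  → end LOCK, accepted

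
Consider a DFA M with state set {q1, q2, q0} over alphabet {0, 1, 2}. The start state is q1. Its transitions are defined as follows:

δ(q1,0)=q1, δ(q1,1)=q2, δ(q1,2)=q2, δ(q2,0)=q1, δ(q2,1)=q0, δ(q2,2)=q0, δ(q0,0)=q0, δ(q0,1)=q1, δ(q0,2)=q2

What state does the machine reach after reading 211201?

start at q1
read '2': q1 → q2
read '1': q2 → q0
read '1': q0 → q1
read '2': q1 → q2
read '0': q2 → q1
read '1': q1 → q2

q2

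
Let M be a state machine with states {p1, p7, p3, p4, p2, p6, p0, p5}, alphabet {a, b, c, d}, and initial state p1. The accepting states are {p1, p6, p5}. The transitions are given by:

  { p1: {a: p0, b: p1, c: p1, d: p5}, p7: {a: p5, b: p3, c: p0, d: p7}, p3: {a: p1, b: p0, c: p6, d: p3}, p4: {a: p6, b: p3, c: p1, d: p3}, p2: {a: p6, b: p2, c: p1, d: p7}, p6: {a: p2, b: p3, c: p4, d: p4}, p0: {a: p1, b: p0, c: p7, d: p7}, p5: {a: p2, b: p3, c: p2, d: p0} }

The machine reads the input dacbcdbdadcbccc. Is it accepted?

Trace: p1 -d-> p5 -a-> p2 -c-> p1 -b-> p1 -c-> p1 -d-> p5 -b-> p3 -d-> p3 -a-> p1 -d-> p5 -c-> p2 -b-> p2 -c-> p1 -c-> p1 -c-> p1
End state p1 is accepting.

Yes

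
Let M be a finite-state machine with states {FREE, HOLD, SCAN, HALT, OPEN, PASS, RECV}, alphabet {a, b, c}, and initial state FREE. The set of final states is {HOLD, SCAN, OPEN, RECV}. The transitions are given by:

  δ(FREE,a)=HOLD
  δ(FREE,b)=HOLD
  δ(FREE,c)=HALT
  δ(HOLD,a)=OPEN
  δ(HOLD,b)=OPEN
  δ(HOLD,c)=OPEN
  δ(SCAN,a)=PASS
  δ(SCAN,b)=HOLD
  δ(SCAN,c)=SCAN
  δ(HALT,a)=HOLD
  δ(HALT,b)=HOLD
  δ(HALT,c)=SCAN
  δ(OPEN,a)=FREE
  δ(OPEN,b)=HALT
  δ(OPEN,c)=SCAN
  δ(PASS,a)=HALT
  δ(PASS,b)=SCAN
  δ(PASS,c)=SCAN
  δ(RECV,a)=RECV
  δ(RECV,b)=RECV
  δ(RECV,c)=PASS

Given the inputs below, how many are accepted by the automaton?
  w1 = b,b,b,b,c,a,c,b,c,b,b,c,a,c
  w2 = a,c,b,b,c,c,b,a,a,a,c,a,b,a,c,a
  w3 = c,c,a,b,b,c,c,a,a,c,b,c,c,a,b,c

w1: Trace: FREE -b-> HOLD -b-> OPEN -b-> HALT -b-> HOLD -c-> OPEN -a-> FREE -c-> HALT -b-> HOLD -c-> OPEN -b-> HALT -b-> HOLD -c-> OPEN -a-> FREE -c-> HALT  → end HALT, rejected
w2: Trace: FREE -a-> HOLD -c-> OPEN -b-> HALT -b-> HOLD -c-> OPEN -c-> SCAN -b-> HOLD -a-> OPEN -a-> FREE -a-> HOLD -c-> OPEN -a-> FREE -b-> HOLD -a-> OPEN -c-> SCAN -a-> PASS  → end PASS, rejected
w3: Trace: FREE -c-> HALT -c-> SCAN -a-> PASS -b-> SCAN -b-> HOLD -c-> OPEN -c-> SCAN -a-> PASS -a-> HALT -c-> SCAN -b-> HOLD -c-> OPEN -c-> SCAN -a-> PASS -b-> SCAN -c-> SCAN  → end SCAN, accepted

1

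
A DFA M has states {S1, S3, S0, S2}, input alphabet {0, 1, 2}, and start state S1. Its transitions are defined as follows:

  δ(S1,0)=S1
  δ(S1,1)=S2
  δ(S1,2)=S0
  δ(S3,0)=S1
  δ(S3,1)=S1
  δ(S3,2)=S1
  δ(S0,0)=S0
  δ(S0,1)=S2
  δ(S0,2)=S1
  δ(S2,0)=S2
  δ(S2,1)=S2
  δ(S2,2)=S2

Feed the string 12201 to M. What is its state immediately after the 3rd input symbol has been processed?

S1 → S2 → S2 → S2
After 3 symbols: S2.

S2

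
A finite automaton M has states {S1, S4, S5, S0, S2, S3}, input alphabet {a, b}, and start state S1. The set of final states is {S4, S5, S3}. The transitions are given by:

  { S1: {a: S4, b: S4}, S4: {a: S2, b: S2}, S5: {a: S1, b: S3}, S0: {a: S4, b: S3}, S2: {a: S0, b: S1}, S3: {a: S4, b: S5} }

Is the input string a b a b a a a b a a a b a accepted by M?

start at S1
read 'a': S1 → S4
read 'b': S4 → S2
read 'a': S2 → S0
read 'b': S0 → S3
read 'a': S3 → S4
read 'a': S4 → S2
read 'a': S2 → S0
read 'b': S0 → S3
read 'a': S3 → S4
read 'a': S4 → S2
read 'a': S2 → S0
read 'b': S0 → S3
read 'a': S3 → S4
End state S4 is accepting.

Yes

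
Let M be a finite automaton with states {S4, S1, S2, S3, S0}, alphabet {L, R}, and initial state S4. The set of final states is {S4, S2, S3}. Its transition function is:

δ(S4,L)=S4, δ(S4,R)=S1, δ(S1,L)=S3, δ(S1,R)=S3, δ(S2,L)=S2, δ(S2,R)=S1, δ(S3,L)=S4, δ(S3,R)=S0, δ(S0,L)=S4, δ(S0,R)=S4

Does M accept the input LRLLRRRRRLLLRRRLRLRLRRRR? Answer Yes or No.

Yes

start at S4
read 'L': S4 → S4
read 'R': S4 → S1
read 'L': S1 → S3
read 'L': S3 → S4
read 'R': S4 → S1
read 'R': S1 → S3
read 'R': S3 → S0
read 'R': S0 → S4
read 'R': S4 → S1
read 'L': S1 → S3
read 'L': S3 → S4
read 'L': S4 → S4
read 'R': S4 → S1
read 'R': S1 → S3
read 'R': S3 → S0
read 'L': S0 → S4
read 'R': S4 → S1
read 'L': S1 → S3
read 'R': S3 → S0
read 'L': S0 → S4
read 'R': S4 → S1
read 'R': S1 → S3
read 'R': S3 → S0
read 'R': S0 → S4
End state S4 is accepting.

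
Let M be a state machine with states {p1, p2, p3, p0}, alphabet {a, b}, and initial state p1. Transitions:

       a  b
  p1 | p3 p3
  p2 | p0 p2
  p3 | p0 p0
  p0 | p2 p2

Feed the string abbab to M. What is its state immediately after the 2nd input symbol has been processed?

start at p1
read 'a': p1 → p3
read 'b': p3 → p0
After 2 symbols: p0.

p0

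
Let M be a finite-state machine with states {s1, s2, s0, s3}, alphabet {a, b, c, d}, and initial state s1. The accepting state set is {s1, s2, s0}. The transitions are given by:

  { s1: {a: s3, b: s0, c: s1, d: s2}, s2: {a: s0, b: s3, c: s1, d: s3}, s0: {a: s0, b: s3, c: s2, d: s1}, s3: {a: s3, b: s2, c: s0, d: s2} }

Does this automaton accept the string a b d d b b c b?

start at s1
read 'a': s1 → s3
read 'b': s3 → s2
read 'd': s2 → s3
read 'd': s3 → s2
read 'b': s2 → s3
read 'b': s3 → s2
read 'c': s2 → s1
read 'b': s1 → s0
End state s0 is accepting.

Yes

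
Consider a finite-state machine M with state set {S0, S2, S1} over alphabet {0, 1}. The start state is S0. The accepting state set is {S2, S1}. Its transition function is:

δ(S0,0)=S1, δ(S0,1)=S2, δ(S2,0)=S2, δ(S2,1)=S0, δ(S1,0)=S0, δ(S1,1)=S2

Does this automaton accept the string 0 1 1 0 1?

Yes

start at S0
read '0': S0 → S1
read '1': S1 → S2
read '1': S2 → S0
read '0': S0 → S1
read '1': S1 → S2
End state S2 is accepting.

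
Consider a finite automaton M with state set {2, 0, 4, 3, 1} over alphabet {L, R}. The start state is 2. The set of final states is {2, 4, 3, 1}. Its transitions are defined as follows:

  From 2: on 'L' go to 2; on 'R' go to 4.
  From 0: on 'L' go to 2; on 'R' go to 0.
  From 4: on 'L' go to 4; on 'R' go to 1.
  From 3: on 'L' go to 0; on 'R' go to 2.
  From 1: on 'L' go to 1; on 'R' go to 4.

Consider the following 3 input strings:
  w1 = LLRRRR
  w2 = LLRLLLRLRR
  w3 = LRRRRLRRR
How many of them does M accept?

w1: Trace: 2 -L-> 2 -L-> 2 -R-> 4 -R-> 1 -R-> 4 -R-> 1  → end 1, accepted
w2: Trace: 2 -L-> 2 -L-> 2 -R-> 4 -L-> 4 -L-> 4 -L-> 4 -R-> 1 -L-> 1 -R-> 4 -R-> 1  → end 1, accepted
w3: Trace: 2 -L-> 2 -R-> 4 -R-> 1 -R-> 4 -R-> 1 -L-> 1 -R-> 4 -R-> 1 -R-> 4  → end 4, accepted

3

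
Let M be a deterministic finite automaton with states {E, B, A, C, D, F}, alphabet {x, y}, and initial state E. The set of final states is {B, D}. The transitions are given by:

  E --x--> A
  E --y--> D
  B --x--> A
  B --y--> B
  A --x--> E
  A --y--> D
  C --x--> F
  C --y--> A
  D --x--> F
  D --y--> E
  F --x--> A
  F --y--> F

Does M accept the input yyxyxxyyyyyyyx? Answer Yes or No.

Trace: E -y-> D -y-> E -x-> A -y-> D -x-> F -x-> A -y-> D -y-> E -y-> D -y-> E -y-> D -y-> E -y-> D -x-> F
End state F is not accepting.

No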